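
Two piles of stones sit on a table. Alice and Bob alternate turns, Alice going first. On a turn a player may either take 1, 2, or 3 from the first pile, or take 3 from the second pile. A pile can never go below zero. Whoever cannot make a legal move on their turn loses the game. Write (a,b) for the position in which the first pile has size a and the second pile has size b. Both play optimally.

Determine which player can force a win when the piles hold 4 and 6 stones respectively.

Bob wins.

Classify positions by backward induction: terminal positions (no move available) are L. From any other position, the mover wins iff some move reaches an L.
No move ever increases a pile, so every position that can arise here has a ≤ 4 and b ≤ 6; it is enough to label the cells with 0 ≤ a ≤ 4 and 0 ≤ b ≤ 6.
Every move lowers a or b (never raises either), so fill the grid row by row in increasing a, and left to right within a row: each cell's successors are then already labelled.
      b=0  b=1  b=2  b=3  b=4  b=5  b=6
a=0:    L    L    L    W    W    W    L
a=1:    W    W    W    L    L    L    W
a=2:    W    W    W    W    W    W    W
a=3:    W    W    W    W    W    W    W
a=4:    L    L    L    W    W    W    L
Cells with no legal move (terminal, hence L): (0,0), (0,1), (0,2).
The remaining L cells, each justified by listing all of its moves:
(0,6): L (sole option (0,3)(W) is W)
(1,3): L (options (0,3)(W), (1,0)(W) are all W)
(1,4): L (options (0,4)(W), (1,1)(W) are all W)
(1,5): L (options (0,5)(W), (1,2)(W) are all W)
(4,0): L (options (3,0)(W), (2,0)(W), (1,0)(W) are all W)
(4,1): L (options (3,1)(W), (2,1)(W), (1,1)(W) are all W)
(4,2): L (options (3,2)(W), (2,2)(W), (1,2)(W) are all W)
(4,6): L (options (3,6)(W), (2,6)(W), (1,6)(W), (4,3)(W) are all W)
Every other cell has at least one move into one of the L cells above, so it is W.
The starting position (4,6) is L: whatever Alice does, the opponent receives a W position.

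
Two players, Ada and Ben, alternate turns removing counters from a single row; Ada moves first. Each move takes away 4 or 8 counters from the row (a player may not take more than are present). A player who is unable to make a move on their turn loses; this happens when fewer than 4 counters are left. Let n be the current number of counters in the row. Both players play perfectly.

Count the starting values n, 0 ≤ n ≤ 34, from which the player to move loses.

12

Work bottom-up. With no move the player to move loses. Otherwise the position is W if at least one move leads to an L position for the opponent, and L if every move leads to a W.
n=0: no move → L
n=1: no move → L
n=2: no move → L
n=3: no move → L
n=4: →0(L), so W
n=5: →1(L), so W
n=6: →2(L), so W
n=7: →3(L), so W
n=8: →0(L), so W
n=9: →1(L), so W
n=10: →2(L), so W
n=11: →3(L), so W
n=12: →8(W), 4(W) — all W, so L
n=13: →9(W), 5(W) — all W, so L
n=14: →10(W), 6(W) — all W, so L
n=15: →11(W), 7(W) — all W, so L
n=16: →12(L), so W
n=17: →13(L), so W
n=18: →14(L), so W
n=19: →15(L), so W
n=20: →12(L), so W
n=21: →13(L), so W
n=22: →14(L), so W
n=23: →15(L), so W
n=24: →20(W), 16(W) — all W, so L
n=25: →21(W), 17(W) — all W, so L
n=26: →22(W), 18(W) — all W, so L
n=27: →23(W), 19(W) — all W, so L
n=28: →24(L), so W
n=29: →25(L), so W
n=30: →26(L), so W
n=31: →27(L), so W
n=32: →24(L), so W
n=33: →25(L), so W
n=34: →26(L), so W
L entries with 0 ≤ n ≤ 34: n = 0, 1, 2, 3, 12, 13, 14, 15, 24, 25, 26, 27; that makes 12.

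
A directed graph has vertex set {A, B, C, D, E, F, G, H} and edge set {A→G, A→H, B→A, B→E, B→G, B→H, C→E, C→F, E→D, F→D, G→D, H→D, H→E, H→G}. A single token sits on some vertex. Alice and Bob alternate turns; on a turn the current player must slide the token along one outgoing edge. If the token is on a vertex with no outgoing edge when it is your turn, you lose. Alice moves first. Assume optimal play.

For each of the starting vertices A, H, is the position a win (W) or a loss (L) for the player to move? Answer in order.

A: L, H: W

Build the W/L table. Terminal = L. A non-terminal position is W if it has a move to some L; otherwise it is L.
Every edge goes from a vertex to one that appears earlier in the order D, E, G, H, F, A, B, C, so processing vertices in that order labels each vertex after all of its successors.
D: no outgoing edge → L
E: can move to D, which is L ⇒ W
G: can move to D, which is L ⇒ W
H: can move to D, which is L ⇒ W
F: can move to D, which is L ⇒ W
A: moves to H(W), G(W); every one is W ⇒ L
B: can move to A, which is L ⇒ W
C: moves to F(W), E(W); every one is W ⇒ L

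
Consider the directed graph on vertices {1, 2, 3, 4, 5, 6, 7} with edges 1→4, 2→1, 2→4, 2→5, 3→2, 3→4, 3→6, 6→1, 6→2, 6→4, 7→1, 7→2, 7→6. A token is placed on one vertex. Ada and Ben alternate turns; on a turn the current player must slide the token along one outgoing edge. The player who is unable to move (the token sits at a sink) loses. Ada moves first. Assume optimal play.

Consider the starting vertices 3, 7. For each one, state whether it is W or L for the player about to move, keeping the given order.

3: W, 7: L

Classify positions by backward induction: terminal positions (no move available) are L. From any other position, the mover wins iff some move reaches an L.
Every edge goes from a vertex to one that appears earlier in the order 5, 4, 1, 2, 6, 7, 3, so processing vertices in that order labels each vertex after all of its successors.
5: no outgoing edge → L
4: no outgoing edge → L
1: →4(L), so W
2: →4(L), so W
6: →4(L), so W
7: →6(W), 2(W), 1(W) — all W, so L
3: →4(L), so W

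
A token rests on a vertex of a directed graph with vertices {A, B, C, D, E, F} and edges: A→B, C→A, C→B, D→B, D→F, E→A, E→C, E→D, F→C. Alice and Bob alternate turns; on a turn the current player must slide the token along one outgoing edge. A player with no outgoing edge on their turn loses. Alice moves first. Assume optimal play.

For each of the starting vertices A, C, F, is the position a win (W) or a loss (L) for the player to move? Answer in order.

Compute win/loss labels from the base case upward. A position with no move is L. Any other position is W if it can reach an L in one move, else L.
Every edge goes from a vertex to one that appears earlier in the order B, A, C, F, D, E, so processing vertices in that order labels each vertex after all of its successors.
B: no outgoing edge → L
A: →B(L), so W
C: →B(L), so W
F: →C(W) only, which is W, so L
D: →F(L), so W
E: →D(W), C(W), A(W) — all W, so L

A: W, C: W, F: L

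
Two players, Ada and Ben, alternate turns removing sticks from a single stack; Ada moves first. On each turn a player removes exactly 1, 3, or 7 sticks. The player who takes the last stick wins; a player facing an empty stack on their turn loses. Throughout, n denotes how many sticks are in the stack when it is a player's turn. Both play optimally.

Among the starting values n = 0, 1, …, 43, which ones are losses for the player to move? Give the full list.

0, 2, 4, 6, 8, 10, 12, 14, 16, 18, 20, 22, 24, 26, 28, 30, 32, 34, 36, 38, 40, 42

Positions with no move are L. A position that does have a move is losing for the player to move precisely when every available move leads to a winning position for the opponent. Fill in the labels:
n=0: no move → L
n=1: →0(L), so W
n=2: →1(W) only, which is W, so L
n=3: →2(L), so W
n=4: →3(W), 1(W) — all W, so L
n=5: →4(L), so W
n=6: →5(W), 3(W) — all W, so L
n=7: →6(L), so W
n=8: →7(W), 5(W), 1(W) — all W, so L
n=9: →8(L), so W
n=10: →9(W), 7(W), 3(W) — all W, so L
n=11: →10(L), so W
n=12: →11(W), 9(W), 5(W) — all W, so L
n=13: →12(L), so W
n=14: →13(W), 11(W), 7(W) — all W, so L
n=15: →14(L), so W
n=16: →15(W), 13(W), 9(W) — all W, so L
n=17: →16(L), so W
n=18: →17(W), 15(W), 11(W) — all W, so L
n=19: →18(L), so W
n=20: →19(W), 17(W), 13(W) — all W, so L
n=21: →20(L), so W
n=22: →21(W), 19(W), 15(W) — all W, so L
n=23: →22(L), so W
n=24: →23(W), 21(W), 17(W) — all W, so L
n=25: →24(L), so W
n=26: →25(W), 23(W), 19(W) — all W, so L
n=27: →26(L), so W
n=28: →27(W), 25(W), 21(W) — all W, so L
n=29: →28(L), so W
n=30: →29(W), 27(W), 23(W) — all W, so L
n=31: →30(L), so W
n=32: →31(W), 29(W), 25(W) — all W, so L
n=33: →32(L), so W
n=34: →33(W), 31(W), 27(W) — all W, so L
n=35: →34(L), so W
n=36: →35(W), 33(W), 29(W) — all W, so L
n=37: →36(L), so W
n=38: →37(W), 35(W), 31(W) — all W, so L
n=39: →38(L), so W
n=40: →39(W), 37(W), 33(W) — all W, so L
n=41: →40(L), so W
n=42: →41(W), 39(W), 35(W) — all W, so L
n=43: →42(L), so W
The losing starting values of n are exactly the entries labelled L in this table (22 of them).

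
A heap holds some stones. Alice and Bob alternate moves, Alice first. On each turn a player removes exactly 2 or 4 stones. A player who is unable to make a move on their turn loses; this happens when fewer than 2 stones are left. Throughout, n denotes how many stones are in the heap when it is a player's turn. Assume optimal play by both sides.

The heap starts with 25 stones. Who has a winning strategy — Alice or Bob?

Work bottom-up. With no move the player to move loses. Otherwise the position is W if at least one move leads to an L position for the opponent, and L if every move leads to a W.
n=0: no move → L
n=1: no move → L
n=2: can move to 0, which is L ⇒ W
n=3: can move to 1, which is L ⇒ W
n=4: can move to 0, which is L ⇒ W
n=5: can move to 1, which is L ⇒ W
n=6: moves to 4(W), 2(W); every one is W ⇒ L
n=7: moves to 5(W), 3(W); every one is W ⇒ L
n=8: can move to 6, which is L ⇒ W
n=9: can move to 7, which is L ⇒ W
n=10: can move to 6, which is L ⇒ W
n=11: can move to 7, which is L ⇒ W
n=12: moves to 10(W), 8(W); every one is W ⇒ L
n=13: moves to 11(W), 9(W); every one is W ⇒ L
n=14: can move to 12, which is L ⇒ W
n=15: can move to 13, which is L ⇒ W
n=16: can move to 12, which is L ⇒ W
n=17: can move to 13, which is L ⇒ W
n=18: moves to 16(W), 14(W); every one is W ⇒ L
n=19: moves to 17(W), 15(W); every one is W ⇒ L
n=20: can move to 18, which is L ⇒ W
n=21: can move to 19, which is L ⇒ W
n=22: can move to 18, which is L ⇒ W
n=23: can move to 19, which is L ⇒ W
n=24: moves to 22(W), 20(W); every one is W ⇒ L
n=25: moves to 23(W), 21(W); every one is W ⇒ L
Every move from 25 reaches a W position, so the mover loses.

Bob wins.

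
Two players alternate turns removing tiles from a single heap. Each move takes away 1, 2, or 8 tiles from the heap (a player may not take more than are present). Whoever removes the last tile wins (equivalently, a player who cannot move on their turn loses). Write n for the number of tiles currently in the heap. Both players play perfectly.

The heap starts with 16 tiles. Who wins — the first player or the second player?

Build the W/L table. Terminal = L. A non-terminal position is W if it has a move to some L; otherwise it is L.
n=0: no move → L
n=1: W (go to 0, an L position)
n=2: W (go to 0, an L position)
n=3: L (options 2(W), 1(W) are all W)
n=4: W (go to 3, an L position)
n=5: W (go to 3, an L position)
n=6: L (options 5(W), 4(W) are all W)
n=7: W (go to 6, an L position)
n=8: W (go to 6, an L position)
n=9: L (options 8(W), 7(W), 1(W) are all W)
n=10: W (go to 9, an L position)
n=11: W (go to 9, an L position)
n=12: L (options 11(W), 10(W), 4(W) are all W)
n=13: W (go to 12, an L position)
n=14: W (go to 12, an L position)
n=15: L (options 14(W), 13(W), 7(W) are all W)
n=16: W (go to 15, an L position)
From 16 the player to move can remove 1, leaving 15, reaching an L position.

The first player wins.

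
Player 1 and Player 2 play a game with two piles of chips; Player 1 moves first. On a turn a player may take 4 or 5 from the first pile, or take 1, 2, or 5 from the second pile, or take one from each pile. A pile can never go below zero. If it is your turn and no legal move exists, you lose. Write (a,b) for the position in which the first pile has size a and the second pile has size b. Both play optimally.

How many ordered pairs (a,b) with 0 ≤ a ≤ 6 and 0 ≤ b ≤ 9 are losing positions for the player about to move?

Work bottom-up. With no move the player to move loses. Otherwise the position is W if at least one move leads to an L position for the opponent, and L if every move leads to a W.
Every move lowers a or b (never raises either), so fill the grid row by row in increasing a, and left to right within a row: each cell's successors are then already labelled.
      b=0  b=1  b=2  b=3  b=4  b=5  b=6  b=7  b=8  b=9
a=0:    L    W    W    L    W    W    L    W    W    L
a=1:    L    W    W    L    W    W    L    W    W    L
a=2:    L    W    W    L    W    W    L    W    W    L
a=3:    L    W    W    L    W    W    L    W    W    L
a=4:    W    W    L    W    W    L    W    W    L    W
a=5:    W    L    W    W    L    W    W    L    W    W
a=6:    W    L    W    W    L    W    W    L    W    W
Cells with no legal move (terminal, hence L): (0,0), (1,0), (2,0), (3,0).
The remaining L cells, each justified by listing all of its moves:
(0,3): →(0,2)(W), (0,1)(W) — all W, so L
(0,6): →(0,5)(W), (0,4)(W), (0,1)(W) — all W, so L
(0,9): →(0,8)(W), (0,7)(W), (0,4)(W) — all W, so L
(1,3): →(1,2)(W), (1,1)(W), (0,2)(W) — all W, so L
(1,6): →(1,5)(W), (1,4)(W), (1,1)(W), (0,5)(W) — all W, so L
(1,9): →(1,8)(W), (1,7)(W), (1,4)(W), (0,8)(W) — all W, so L
(2,3): →(2,2)(W), (2,1)(W), (1,2)(W) — all W, so L
(2,6): →(2,5)(W), (2,4)(W), (2,1)(W), (1,5)(W) — all W, so L
(2,9): →(2,8)(W), (2,7)(W), (2,4)(W), (1,8)(W) — all W, so L
(3,3): →(3,2)(W), (3,1)(W), (2,2)(W) — all W, so L
(3,6): →(3,5)(W), (3,4)(W), (3,1)(W), (2,5)(W) — all W, so L
(3,9): →(3,8)(W), (3,7)(W), (3,4)(W), (2,8)(W) — all W, so L
(4,2): →(0,2)(W), (4,1)(W), (4,0)(W), (3,1)(W) — all W, so L
(4,5): →(0,5)(W), (4,4)(W), (4,3)(W), (4,0)(W), (3,4)(W) — all W, so L
(4,8): →(0,8)(W), (4,7)(W), (4,6)(W), (4,3)(W), (3,7)(W) — all W, so L
(5,1): →(1,1)(W), (0,1)(W), (5,0)(W), (4,0)(W) — all W, so L
(5,4): →(1,4)(W), (0,4)(W), (5,3)(W), (5,2)(W), (4,3)(W) — all W, so L
(5,7): →(1,7)(W), (0,7)(W), (5,6)(W), (5,5)(W), (5,2)(W), (4,6)(W) — all W, so L
(6,1): →(2,1)(W), (1,1)(W), (6,0)(W), (5,0)(W) — all W, so L
(6,4): →(2,4)(W), (1,4)(W), (6,3)(W), (6,2)(W), (5,3)(W) — all W, so L
(6,7): →(2,7)(W), (1,7)(W), (6,6)(W), (6,5)(W), (6,2)(W), (5,6)(W) — all W, so L
Every other cell has at least one move into one of the L cells above, so it is W.
L cells per row: a=0: 4, a=1: 4, a=2: 4, a=3: 4, a=4: 3, a=5: 3, a=6: 3; total 25.

25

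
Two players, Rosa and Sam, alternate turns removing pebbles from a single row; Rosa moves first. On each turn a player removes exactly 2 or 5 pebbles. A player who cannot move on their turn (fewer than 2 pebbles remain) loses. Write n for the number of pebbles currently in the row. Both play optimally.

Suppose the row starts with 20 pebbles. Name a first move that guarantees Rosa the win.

Build the W/L table. Terminal = L. A non-terminal position is W if it has a move to some L; otherwise it is L.
n=0: no move → L
n=1: no move → L
n=2: reaches L-position 0 → W
n=3: reaches L-position 1 → W
n=4: only reaches 2(W), which is W → L
n=5: reaches L-position 0 → W
n=6: reaches L-position 4 → W
n=7: only reaches 5(W), 2(W), all W → L
n=8: only reaches 6(W), 3(W), all W → L
n=9: reaches L-position 7 → W
n=10: reaches L-position 8 → W
n=11: only reaches 9(W), 6(W), all W → L
n=12: reaches L-position 7 → W
n=13: reaches L-position 11 → W
n=14: only reaches 12(W), 9(W), all W → L
n=15: only reaches 13(W), 10(W), all W → L
n=16: reaches L-position 14 → W
n=17: reaches L-position 15 → W
n=18: only reaches 16(W), 13(W), all W → L
n=19: reaches L-position 14 → W
n=20: reaches L-position 18 → W
From 20, the L positions reachable in one move are: 18, 15. Any move reaching one of these is winning.

Remove 2, leaving 18.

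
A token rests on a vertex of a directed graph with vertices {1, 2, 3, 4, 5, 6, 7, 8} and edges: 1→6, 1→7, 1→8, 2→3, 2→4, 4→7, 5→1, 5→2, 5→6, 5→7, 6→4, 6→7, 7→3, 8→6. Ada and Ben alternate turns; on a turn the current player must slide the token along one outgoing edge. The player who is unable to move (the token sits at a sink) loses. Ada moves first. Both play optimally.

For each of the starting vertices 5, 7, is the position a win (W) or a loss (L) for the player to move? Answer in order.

Build the W/L table. Terminal = L. A non-terminal position is W if it has a move to some L; otherwise it is L.
Every edge goes from a vertex to one that appears earlier in the order 3, 7, 4, 6, 2, 8, 1, 5, so processing vertices in that order labels each vertex after all of its successors.
3: no outgoing edge → L
7: can move to 3, which is L ⇒ W
4: the only move is to 7(W), a W ⇒ L
6: can move to 4, which is L ⇒ W
2: can move to 4, which is L ⇒ W
8: the only move is to 6(W), a W ⇒ L
1: can move to 8, which is L ⇒ W
5: moves to 1(W), 2(W), 6(W), 7(W); every one is W ⇒ L

5: L, 7: W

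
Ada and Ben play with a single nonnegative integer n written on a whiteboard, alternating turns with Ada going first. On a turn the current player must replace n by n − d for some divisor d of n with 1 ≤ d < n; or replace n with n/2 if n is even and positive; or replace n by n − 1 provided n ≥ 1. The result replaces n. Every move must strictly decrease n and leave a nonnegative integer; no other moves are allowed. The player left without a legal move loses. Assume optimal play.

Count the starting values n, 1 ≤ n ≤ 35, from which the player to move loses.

Compute win/loss labels from the base case upward. A position with no move is L. Any other position is W if it can reach an L in one move, else L.
n=0: no move → L
n=1: W (go to 0, an L position)
n=2: L (sole option 1(W) is W)
n=3: W (go to 2, an L position)
n=4: W (go to 2, an L position)
n=5: L (sole option 4(W) is W)
n=6: W (go to 5, an L position)
n=7: L (sole option 6(W) is W)
n=8: W (go to 7, an L position)
n=9: L (options 6(W), 8(W) are all W)
n=10: W (go to 5, an L position)
n=11: L (sole option 10(W) is W)
n=12: W (go to 9, an L position)
n=13: L (sole option 12(W) is W)
n=14: W (go to 7, an L position)
n=15: L (options 10(W), 12(W), 14(W) are all W)
n=16: W (go to 15, an L position)
n=17: L (sole option 16(W) is W)
n=18: W (go to 9, an L position)
n=19: L (sole option 18(W) is W)
n=20: W (go to 15, an L position)
n=21: L (options 14(W), 18(W), 20(W) are all W)
n=22: W (go to 11, an L position)
n=23: L (sole option 22(W) is W)
n=24: W (go to 21, an L position)
n=25: L (options 20(W), 24(W) are all W)
n=26: W (go to 13, an L position)
n=27: L (options 18(W), 24(W), 26(W) are all W)
n=28: W (go to 21, an L position)
n=29: L (sole option 28(W) is W)
n=30: W (go to 15, an L position)
n=31: L (sole option 30(W) is W)
n=32: W (go to 31, an L position)
n=33: L (options 22(W), 30(W), 32(W) are all W)
n=34: W (go to 17, an L position)
n=35: L (options 28(W), 30(W), 34(W) are all W)
L entries with 1 ≤ n ≤ 35 (n=0 is outside the asked range and is not counted): n = 2, 5, 7, 9, 11, 13, 15, 17, 19, 21, 23, 25, 27, 29, 31, 33, 35; that makes 17.

17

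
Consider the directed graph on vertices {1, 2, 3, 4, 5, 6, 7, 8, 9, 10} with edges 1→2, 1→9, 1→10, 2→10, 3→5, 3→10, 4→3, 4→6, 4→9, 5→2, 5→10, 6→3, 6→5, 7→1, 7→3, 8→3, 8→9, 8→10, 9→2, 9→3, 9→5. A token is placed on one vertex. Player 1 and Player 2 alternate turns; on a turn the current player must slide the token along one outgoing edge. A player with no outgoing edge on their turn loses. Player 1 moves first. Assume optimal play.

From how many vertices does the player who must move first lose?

Work bottom-up. With no move the player to move loses. Otherwise the position is W if at least one move leads to an L position for the opponent, and L if every move leads to a W.
Every edge goes from a vertex to one that appears earlier in the order 10, 2, 5, 3, 9, 8, 1, 6, 7, 4, so processing vertices in that order labels each vertex after all of its successors.
10: no outgoing edge → L
2: can move to 10, which is L ⇒ W
5: can move to 10, which is L ⇒ W
3: can move to 10, which is L ⇒ W
9: moves to 3(W), 5(W), 2(W); every one is W ⇒ L
8: can move to 9, which is L ⇒ W
1: can move to 9, which is L ⇒ W
6: moves to 3(W), 5(W); every one is W ⇒ L
7: moves to 1(W), 3(W); every one is W ⇒ L
4: can move to 6, which is L ⇒ W
The L vertices are 6, 7, 9, 10; that is 4 in all.

4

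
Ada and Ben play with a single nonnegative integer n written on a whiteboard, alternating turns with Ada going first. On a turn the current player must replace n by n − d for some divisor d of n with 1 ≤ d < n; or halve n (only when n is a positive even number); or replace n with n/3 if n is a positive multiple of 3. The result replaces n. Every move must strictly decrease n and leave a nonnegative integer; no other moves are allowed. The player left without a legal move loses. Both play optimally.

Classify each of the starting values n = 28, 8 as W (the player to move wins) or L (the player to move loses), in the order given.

Compute win/loss labels from the base case upward. A position with no move is L. Any other position is W if it can reach an L in one move, else L.
n=0: no move → L
n=1: no move → L
n=2: →1(L), so W
n=3: →1(L), so W
n=4: →2(W), 3(W) — all W, so L
n=5: →4(L), so W
n=6: →4(L), so W
n=7: →6(W) only, which is W, so L
n=8: →4(L), so W
n=9: →3(W), 6(W), 8(W) — all W, so L
n=10: →9(L), so W
n=11: →10(W) only, which is W, so L
n=12: →4(L), so W
n=13: →12(W) only, which is W, so L
n=14: →7(L), so W
n=15: →5(W), 10(W), 12(W), 14(W) — all W, so L
n=16: →15(L), so W
n=17: →16(W) only, which is W, so L
n=18: →9(L), so W
n=19: →18(W) only, which is W, so L
n=20: →15(L), so W
n=21: →7(L), so W
n=22: →11(L), so W
n=23: →22(W) only, which is W, so L
n=24: →23(L), so W
n=25: →20(W), 24(W) — all W, so L
n=26: →13(L), so W
n=27: →9(L), so W
n=28: →14(W), 21(W), 24(W), 26(W), 27(W) — all W, so L

28: L, 8: W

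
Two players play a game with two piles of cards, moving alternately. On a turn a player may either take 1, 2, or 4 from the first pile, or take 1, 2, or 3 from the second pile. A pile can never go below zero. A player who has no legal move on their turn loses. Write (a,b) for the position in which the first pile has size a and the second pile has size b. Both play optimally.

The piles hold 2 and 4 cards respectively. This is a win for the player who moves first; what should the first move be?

Move to (0,4).

Classify positions by backward induction: terminal positions (no move available) are L. From any other position, the mover wins iff some move reaches an L.
No move ever increases a pile, so every position that can arise here has a ≤ 2 and b ≤ 4; it is enough to label the cells with 0 ≤ a ≤ 2 and 0 ≤ b ≤ 4.
Every move lowers a or b (never raises either), so fill the grid row by row in increasing a, and left to right within a row: each cell's successors are then already labelled.
      b=0  b=1  b=2  b=3  b=4
a=0:    L    W    W    W    L
a=1:    W    L    W    W    W
a=2:    W    W    L    W    W
Cells with no legal move (terminal, hence L): (0,0).
The remaining L cells, each justified by listing all of its moves:
(0,4): →(0,3)(W), (0,2)(W), (0,1)(W) — all W, so L
(1,1): →(0,1)(W), (1,0)(W) — all W, so L
(2,2): →(1,2)(W), (0,2)(W), (2,1)(W), (2,0)(W) — all W, so L
Every other cell has at least one move into one of the L cells above, so it is W.
From (2,4), the L positions reachable in one move are: (0,4), (2,2). Any move reaching one of these is winning.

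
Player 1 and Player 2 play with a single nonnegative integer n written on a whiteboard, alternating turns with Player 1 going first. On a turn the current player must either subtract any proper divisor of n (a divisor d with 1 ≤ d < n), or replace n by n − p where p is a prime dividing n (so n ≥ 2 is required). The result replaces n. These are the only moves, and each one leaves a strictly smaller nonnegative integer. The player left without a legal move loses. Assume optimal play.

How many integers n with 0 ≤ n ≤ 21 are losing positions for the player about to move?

Compute win/loss labels from the base case upward. A position with no move is L. Any other position is W if it can reach an L in one move, else L.
n=0: no move → L
n=1: no move → L
n=2: reaches L-position 0 → W
n=3: reaches L-position 0 → W
n=4: only reaches 2(W), 3(W), all W → L
n=5: reaches L-position 0 → W
n=6: reaches L-position 4 → W
n=7: reaches L-position 0 → W
n=8: reaches L-position 4 → W
n=9: only reaches 6(W), 8(W), all W → L
n=10: reaches L-position 9 → W
n=11: reaches L-position 0 → W
n=12: reaches L-position 9 → W
n=13: reaches L-position 0 → W
n=14: only reaches 7(W), 12(W), 13(W), all W → L
n=15: reaches L-position 14 → W
n=16: reaches L-position 14 → W
n=17: reaches L-position 0 → W
n=18: reaches L-position 9 → W
n=19: reaches L-position 0 → W
n=20: only reaches 10(W), 15(W), 16(W), 18(W), 19(W), all W → L
n=21: reaches L-position 14 → W
L entries with 0 ≤ n ≤ 21: n = 0, 1, 4, 9, 14, 20; that makes 6.

6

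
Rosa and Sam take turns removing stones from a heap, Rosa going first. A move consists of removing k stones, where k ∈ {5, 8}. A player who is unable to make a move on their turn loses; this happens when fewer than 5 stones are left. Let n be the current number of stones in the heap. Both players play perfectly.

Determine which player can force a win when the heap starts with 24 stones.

Positions with no move are L. A position that does have a move is losing for the player to move precisely when every available move leads to a winning position for the opponent. Fill in the labels:
n=0: no move → L
n=1: no move → L
n=2: no move → L
n=3: no move → L
n=4: no move → L
n=5: W (go to 0, an L position)
n=6: W (go to 1, an L position)
n=7: W (go to 2, an L position)
n=8: W (go to 3, an L position)
n=9: W (go to 4, an L position)
n=10: W (go to 2, an L position)
n=11: W (go to 3, an L position)
n=12: W (go to 4, an L position)
n=13: L (options 8(W), 5(W) are all W)
n=14: L (options 9(W), 6(W) are all W)
n=15: L (options 10(W), 7(W) are all W)
n=16: L (options 11(W), 8(W) are all W)
n=17: L (options 12(W), 9(W) are all W)
n=18: W (go to 13, an L position)
n=19: W (go to 14, an L position)
n=20: W (go to 15, an L position)
n=21: W (go to 16, an L position)
n=22: W (go to 17, an L position)
n=23: W (go to 15, an L position)
n=24: W (go to 16, an L position)
The starting position 24 is W: Rosa should remove 8, leaving 16, handing over an L position.

Rosa wins.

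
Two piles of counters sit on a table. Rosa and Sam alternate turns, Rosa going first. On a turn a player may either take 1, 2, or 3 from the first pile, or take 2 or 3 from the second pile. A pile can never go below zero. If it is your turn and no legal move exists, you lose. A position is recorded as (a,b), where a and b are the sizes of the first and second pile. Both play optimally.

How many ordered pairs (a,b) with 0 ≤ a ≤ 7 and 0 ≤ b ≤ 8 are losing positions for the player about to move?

Classify positions by backward induction: terminal positions (no move available) are L. From any other position, the mover wins iff some move reaches an L.
Every move lowers a or b (never raises either), so fill the grid row by row in increasing a, and left to right within a row: each cell's successors are then already labelled.
      b=0  b=1  b=2  b=3  b=4  b=5  b=6  b=7  b=8
a=0:    L    L    W    W    W    L    L    W    W
a=1:    W    W    L    L    W    W    W    L    L
a=2:    W    W    W    W    L    W    W    W    W
a=3:    W    W    W    W    W    W    W    W    W
a=4:    L    L    W    W    W    L    L    W    W
a=5:    W    W    L    L    W    W    W    L    L
a=6:    W    W    W    W    L    W    W    W    W
a=7:    W    W    W    W    W    W    W    W    W
Cells with no legal move (terminal, hence L): (0,0), (0,1).
The remaining L cells, each justified by listing all of its moves:
(0,5): L (options (0,3)(W), (0,2)(W) are all W)
(0,6): L (options (0,4)(W), (0,3)(W) are all W)
(1,2): L (options (0,2)(W), (1,0)(W) are all W)
(1,3): L (options (0,3)(W), (1,1)(W), (1,0)(W) are all W)
(1,7): L (options (0,7)(W), (1,5)(W), (1,4)(W) are all W)
(1,8): L (options (0,8)(W), (1,6)(W), (1,5)(W) are all W)
(2,4): L (options (1,4)(W), (0,4)(W), (2,2)(W), (2,1)(W) are all W)
(4,0): L (options (3,0)(W), (2,0)(W), (1,0)(W) are all W)
(4,1): L (options (3,1)(W), (2,1)(W), (1,1)(W) are all W)
(4,5): L (options (3,5)(W), (2,5)(W), (1,5)(W), (4,3)(W), (4,2)(W) are all W)
(4,6): L (options (3,6)(W), (2,6)(W), (1,6)(W), (4,4)(W), (4,3)(W) are all W)
(5,2): L (options (4,2)(W), (3,2)(W), (2,2)(W), (5,0)(W) are all W)
(5,3): L (options (4,3)(W), (3,3)(W), (2,3)(W), (5,1)(W), (5,0)(W) are all W)
(5,7): L (options (4,7)(W), (3,7)(W), (2,7)(W), (5,5)(W), (5,4)(W) are all W)
(5,8): L (options (4,8)(W), (3,8)(W), (2,8)(W), (5,6)(W), (5,5)(W) are all W)
(6,4): L (options (5,4)(W), (4,4)(W), (3,4)(W), (6,2)(W), (6,1)(W) are all W)
Every other cell has at least one move into one of the L cells above, so it is W.
L cells per row: a=0: 4, a=1: 4, a=2: 1, a=3: 0, a=4: 4, a=5: 4, a=6: 1, a=7: 0; total 18.

18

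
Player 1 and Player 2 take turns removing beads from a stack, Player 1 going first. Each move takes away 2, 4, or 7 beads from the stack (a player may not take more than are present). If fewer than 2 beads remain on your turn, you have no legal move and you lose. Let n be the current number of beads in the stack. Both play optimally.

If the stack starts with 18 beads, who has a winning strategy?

Player 2 wins.

Build the W/L table. Terminal = L. A non-terminal position is W if it has a move to some L; otherwise it is L.
n=0: no move → L
n=1: no move → L
n=2: →0(L), so W
n=3: →1(L), so W
n=4: →0(L), so W
n=5: →1(L), so W
n=6: →4(W), 2(W) — all W, so L
n=7: →0(L), so W
n=8: →6(L), so W
n=9: →7(W), 5(W), 2(W) — all W, so L
n=10: →6(L), so W
n=11: →9(L), so W
n=12: →10(W), 8(W), 5(W) — all W, so L
n=13: →9(L), so W
n=14: →12(L), so W
n=15: →13(W), 11(W), 8(W) — all W, so L
n=16: →12(L), so W
n=17: →15(L), so W
n=18: →16(W), 14(W), 11(W) — all W, so L
Every move from 18 reaches a W position, so the mover loses.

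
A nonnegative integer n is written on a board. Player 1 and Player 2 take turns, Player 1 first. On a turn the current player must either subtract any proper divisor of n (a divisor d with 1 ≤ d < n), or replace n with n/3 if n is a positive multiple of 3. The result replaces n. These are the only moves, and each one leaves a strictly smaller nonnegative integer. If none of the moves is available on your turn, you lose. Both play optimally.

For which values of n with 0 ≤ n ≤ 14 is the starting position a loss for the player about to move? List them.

Compute win/loss labels from the base case upward. A position with no move is L. Any other position is W if it can reach an L in one move, else L.
n=0: no move → L
n=1: no move → L
n=2: →1(L), so W
n=3: →1(L), so W
n=4: →2(W), 3(W) — all W, so L
n=5: →4(L), so W
n=6: →4(L), so W
n=7: →6(W) only, which is W, so L
n=8: →4(L), so W
n=9: →3(W), 6(W), 8(W) — all W, so L
n=10: →9(L), so W
n=11: →10(W) only, which is W, so L
n=12: →4(L), so W
n=13: →12(W) only, which is W, so L
n=14: →7(L), so W
The losing starting values of n are exactly the entries labelled L in this table (7 of them).

0, 1, 4, 7, 9, 11, 13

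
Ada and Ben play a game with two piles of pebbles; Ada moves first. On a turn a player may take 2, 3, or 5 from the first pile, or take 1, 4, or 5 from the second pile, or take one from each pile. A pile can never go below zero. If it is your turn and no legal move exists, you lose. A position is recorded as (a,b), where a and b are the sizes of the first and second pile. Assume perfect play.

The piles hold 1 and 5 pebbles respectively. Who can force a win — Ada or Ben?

Label each position W (a win for the player to move) or L (a loss). A position with no legal move is L; any other position is W exactly when some move reaches an L, and L when every move reaches a W.
No move ever increases a pile, so every position that can arise here has a ≤ 1 and b ≤ 5; it is enough to label the cells with 0 ≤ a ≤ 1 and 0 ≤ b ≤ 5.
Every move lowers a or b (never raises either), so fill the grid row by row in increasing a, and left to right within a row: each cell's successors are then already labelled.
      b=0  b=1  b=2  b=3  b=4  b=5
a=0:    L    W    L    W    W    W
a=1:    L    W    L    W    W    W
Cells with no legal move (terminal, hence L): (0,0), (1,0).
The remaining L cells, each justified by listing all of its moves:
(0,2): →(0,1)(W) only, which is W, so L
(1,2): →(1,1)(W), (0,1)(W) — all W, so L
Every other cell has at least one move into one of the L cells above, so it is W.
The starting position (1,5) is W: Ada should move to (1,0), handing over an L position.

Ada wins.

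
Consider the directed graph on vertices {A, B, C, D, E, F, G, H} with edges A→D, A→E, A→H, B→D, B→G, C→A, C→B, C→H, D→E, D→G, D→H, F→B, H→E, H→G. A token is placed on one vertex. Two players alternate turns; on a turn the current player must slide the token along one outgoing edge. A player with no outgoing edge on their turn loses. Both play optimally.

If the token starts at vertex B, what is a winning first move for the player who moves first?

Move to G.

Positions with no move are L. A position that does have a move is losing for the player to move precisely when every available move leads to a winning position for the opponent. Fill in the labels:
Every edge goes from a vertex to one that appears earlier in the order E, G, H, D, B, F, A, C, so processing vertices in that order labels each vertex after all of its successors.
E: no outgoing edge → L
G: no outgoing edge → L
H: W (go to G, an L position)
D: W (go to G, an L position)
B: W (go to G, an L position)
F: L (sole option B(W) is W)
A: W (go to E, an L position)
C: L (options A(W), B(W), H(W) are all W)
From B, the L positions reachable in one move are: G.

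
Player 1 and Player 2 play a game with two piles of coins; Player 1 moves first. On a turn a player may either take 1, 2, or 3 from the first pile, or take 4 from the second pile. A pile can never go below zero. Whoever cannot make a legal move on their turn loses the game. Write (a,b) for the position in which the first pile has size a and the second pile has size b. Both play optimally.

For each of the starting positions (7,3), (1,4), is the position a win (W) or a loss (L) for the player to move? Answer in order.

(7,3): W, (1,4): L

Use the standard recursion: the mover loses at a terminal position; elsewhere, the mover wins exactly when some move hands the opponent an L position.
No move ever increases a pile, so every position that can arise here has a ≤ 7 and b ≤ 4; it is enough to label the cells with 0 ≤ a ≤ 7 and 0 ≤ b ≤ 4.
Every move lowers a or b (never raises either), so fill the grid row by row in increasing a, and left to right within a row: each cell's successors are then already labelled.
      b=0  b=1  b=2  b=3  b=4
a=0:    L    L    L    L    W
a=1:    W    W    W    W    L
a=2:    W    W    W    W    W
a=3:    W    W    W    W    W
a=4:    L    L    L    L    W
a=5:    W    W    W    W    L
a=6:    W    W    W    W    W
a=7:    W    W    W    W    W
Cells with no legal move (terminal, hence L): (0,0), (0,1), (0,2), (0,3).
The remaining L cells, each justified by listing all of its moves:
(1,4): only reaches (0,4)(W), (1,0)(W), all W → L
(4,0): only reaches (3,0)(W), (2,0)(W), (1,0)(W), all W → L
(4,1): only reaches (3,1)(W), (2,1)(W), (1,1)(W), all W → L
(4,2): only reaches (3,2)(W), (2,2)(W), (1,2)(W), all W → L
(4,3): only reaches (3,3)(W), (2,3)(W), (1,3)(W), all W → L
(5,4): only reaches (4,4)(W), (3,4)(W), (2,4)(W), (5,0)(W), all W → L
Every other cell has at least one move into one of the L cells above, so it is W.
(7,3): the move to (4,3) reaches an L cell, so W
(1,4): one of the L cells justified above, so L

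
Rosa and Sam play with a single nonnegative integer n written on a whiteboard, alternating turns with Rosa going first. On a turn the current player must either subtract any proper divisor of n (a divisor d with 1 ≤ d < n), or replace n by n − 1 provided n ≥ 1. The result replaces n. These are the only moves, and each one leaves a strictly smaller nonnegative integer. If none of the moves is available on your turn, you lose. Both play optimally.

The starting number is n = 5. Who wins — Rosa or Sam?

Sam wins.

Use the standard recursion: the mover loses at a terminal position; elsewhere, the mover wins exactly when some move hands the opponent an L position.
n=0: no move → L
n=1: reaches L-position 0 → W
n=2: only reaches 1(W), which is W → L
n=3: reaches L-position 2 → W
n=4: reaches L-position 2 → W
n=5: only reaches 4(W), which is W → L
Every move from 5 reaches a W position, so the mover loses.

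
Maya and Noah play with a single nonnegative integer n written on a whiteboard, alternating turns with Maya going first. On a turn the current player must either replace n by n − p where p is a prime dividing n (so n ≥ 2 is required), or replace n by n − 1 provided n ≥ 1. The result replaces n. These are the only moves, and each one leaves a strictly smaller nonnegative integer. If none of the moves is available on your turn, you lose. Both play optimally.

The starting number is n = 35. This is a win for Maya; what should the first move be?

Positions with no move are L. A position that does have a move is losing for the player to move precisely when every available move leads to a winning position for the opponent. Fill in the labels:
n=0: no move → L
n=1: can move to 0, which is L ⇒ W
n=2: can move to 0, which is L ⇒ W
n=3: can move to 0, which is L ⇒ W
n=4: moves to 2(W), 3(W); every one is W ⇒ L
n=5: can move to 0, which is L ⇒ W
n=6: can move to 4, which is L ⇒ W
n=7: can move to 0, which is L ⇒ W
n=8: moves to 6(W), 7(W); every one is W ⇒ L
n=9: can move to 8, which is L ⇒ W
n=10: can move to 8, which is L ⇒ W
n=11: can move to 0, which is L ⇒ W
n=12: moves to 9(W), 10(W), 11(W); every one is W ⇒ L
n=13: can move to 0, which is L ⇒ W
n=14: can move to 12, which is L ⇒ W
n=15: can move to 12, which is L ⇒ W
n=16: moves to 14(W), 15(W); every one is W ⇒ L
n=17: can move to 0, which is L ⇒ W
n=18: can move to 16, which is L ⇒ W
n=19: can move to 0, which is L ⇒ W
n=20: moves to 15(W), 18(W), 19(W); every one is W ⇒ L
n=21: can move to 20, which is L ⇒ W
n=22: can move to 20, which is L ⇒ W
n=23: can move to 0, which is L ⇒ W
n=24: moves to 21(W), 22(W), 23(W); every one is W ⇒ L
n=25: can move to 20, which is L ⇒ W
n=26: can move to 24, which is L ⇒ W
n=27: can move to 24, which is L ⇒ W
n=28: moves to 21(W), 26(W), 27(W); every one is W ⇒ L
n=29: can move to 0, which is L ⇒ W
n=30: can move to 28, which is L ⇒ W
n=31: can move to 0, which is L ⇒ W
n=32: moves to 30(W), 31(W); every one is W ⇒ L
n=33: can move to 32, which is L ⇒ W
n=34: can move to 32, which is L ⇒ W
n=35: can move to 28, which is L ⇒ W
From 35, the L positions reachable in one move are: 28.

Move to 28.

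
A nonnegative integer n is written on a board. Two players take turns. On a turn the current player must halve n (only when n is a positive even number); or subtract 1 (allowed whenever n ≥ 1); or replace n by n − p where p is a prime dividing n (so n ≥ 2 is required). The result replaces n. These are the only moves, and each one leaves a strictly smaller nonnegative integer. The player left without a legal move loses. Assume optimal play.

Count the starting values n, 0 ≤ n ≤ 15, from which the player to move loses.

4

Build the W/L table. Terminal = L. A non-terminal position is W if it has a move to some L; otherwise it is L.
n=0: no move → L
n=1: W (go to 0, an L position)
n=2: W (go to 0, an L position)
n=3: W (go to 0, an L position)
n=4: L (options 2(W), 3(W) are all W)
n=5: W (go to 0, an L position)
n=6: W (go to 4, an L position)
n=7: W (go to 0, an L position)
n=8: W (go to 4, an L position)
n=9: L (options 6(W), 8(W) are all W)
n=10: W (go to 9, an L position)
n=11: W (go to 0, an L position)
n=12: W (go to 9, an L position)
n=13: W (go to 0, an L position)
n=14: L (options 7(W), 12(W), 13(W) are all W)
n=15: W (go to 14, an L position)
L entries with 0 ≤ n ≤ 15: n = 0, 4, 9, 14; that makes 4.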